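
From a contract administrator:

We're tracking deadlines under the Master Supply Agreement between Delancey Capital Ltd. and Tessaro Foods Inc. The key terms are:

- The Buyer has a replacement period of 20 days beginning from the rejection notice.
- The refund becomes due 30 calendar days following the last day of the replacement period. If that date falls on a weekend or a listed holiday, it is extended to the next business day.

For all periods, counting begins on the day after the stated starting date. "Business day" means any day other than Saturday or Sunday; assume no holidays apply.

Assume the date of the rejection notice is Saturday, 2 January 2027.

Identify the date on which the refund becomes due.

The last day of the replacement period: 2 January 2027 + 20 days = 22 January 2027.
Adding 30 calendar days to 22 January 2027 gives 21 February 2027, which is the date on which the refund becomes due. That falls on a Sunday, so it rolls to the next business day, Monday, 22 February 2027.

22 February 2027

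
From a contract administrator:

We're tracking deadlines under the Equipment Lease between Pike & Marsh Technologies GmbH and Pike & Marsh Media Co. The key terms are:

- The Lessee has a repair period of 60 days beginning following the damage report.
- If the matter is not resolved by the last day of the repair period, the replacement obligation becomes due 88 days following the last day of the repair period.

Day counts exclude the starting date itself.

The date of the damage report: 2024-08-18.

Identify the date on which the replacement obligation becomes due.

Adding 60 calendar days to 2024-08-18 gives 2024-10-17, which is the last day of the repair period.
The date on which the replacement obligation becomes due: 2024-10-17 + 88 days = 2025-01-13.

2025-01-13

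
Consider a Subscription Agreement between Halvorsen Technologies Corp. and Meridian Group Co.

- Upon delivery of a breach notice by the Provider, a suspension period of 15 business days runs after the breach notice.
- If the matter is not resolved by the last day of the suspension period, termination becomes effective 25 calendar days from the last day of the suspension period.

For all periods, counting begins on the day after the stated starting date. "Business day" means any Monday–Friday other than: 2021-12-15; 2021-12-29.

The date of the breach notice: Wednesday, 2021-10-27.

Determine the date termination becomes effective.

From Wednesday, 2021-10-27, 15 business days (Oct 28, Oct 29, Nov 1, Nov 2, …, Nov 15, Nov 16, Nov 17, skipping weekends) brings us to Wednesday, 2021-11-17, which is the last day of the suspension period.
The date termination becomes effective: 2021-11-17 + 25 days = 2021-12-12.

2021-12-12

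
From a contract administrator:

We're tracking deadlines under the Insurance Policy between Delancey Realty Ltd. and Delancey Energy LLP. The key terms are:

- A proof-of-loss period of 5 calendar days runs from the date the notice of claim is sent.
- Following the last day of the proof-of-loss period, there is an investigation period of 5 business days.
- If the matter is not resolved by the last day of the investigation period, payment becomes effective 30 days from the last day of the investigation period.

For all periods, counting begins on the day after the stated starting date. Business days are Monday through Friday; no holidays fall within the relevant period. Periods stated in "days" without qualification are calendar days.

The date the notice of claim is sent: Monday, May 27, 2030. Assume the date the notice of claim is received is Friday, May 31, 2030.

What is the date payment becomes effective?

Adding 5 calendar days to May 27, 2030 gives June 1, 2030, which is the last day of the proof-of-loss period.
From Saturday, June 1, 2030, 5 business days (Jun 3, Jun 4, Jun 5, Jun 6, Jun 7, skipping weekends) brings us to Friday, June 7, 2030, which is the last day of the investigation period.
Adding 30 calendar days to June 7, 2030 gives July 7, 2030, which is the date payment becomes effective.

July 7, 2030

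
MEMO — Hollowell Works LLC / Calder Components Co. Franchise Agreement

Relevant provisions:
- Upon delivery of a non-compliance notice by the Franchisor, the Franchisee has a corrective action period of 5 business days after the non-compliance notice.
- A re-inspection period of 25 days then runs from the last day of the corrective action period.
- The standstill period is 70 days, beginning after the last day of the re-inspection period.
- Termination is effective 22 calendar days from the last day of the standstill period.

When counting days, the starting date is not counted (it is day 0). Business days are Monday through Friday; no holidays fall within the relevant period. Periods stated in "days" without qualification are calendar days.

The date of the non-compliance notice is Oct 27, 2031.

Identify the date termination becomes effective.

The last day of the corrective action period: 5 business days after Monday, Oct 27, 2031, skipping weekends — Oct 28, Oct 29, Oct 30, Oct 31, Nov 3 — lands on Monday, Nov 3, 2031.
The last day of the re-inspection period: 25 calendar days after Nov 3, 2031 is Nov 28, 2031.
Adding 70 calendar days to Nov 28, 2031 gives Feb 6, 2032, which is the last day of the standstill period.
The date termination becomes effective: 22 calendar days after Feb 6, 2032 is Feb 28, 2032.

Feb 28, 2032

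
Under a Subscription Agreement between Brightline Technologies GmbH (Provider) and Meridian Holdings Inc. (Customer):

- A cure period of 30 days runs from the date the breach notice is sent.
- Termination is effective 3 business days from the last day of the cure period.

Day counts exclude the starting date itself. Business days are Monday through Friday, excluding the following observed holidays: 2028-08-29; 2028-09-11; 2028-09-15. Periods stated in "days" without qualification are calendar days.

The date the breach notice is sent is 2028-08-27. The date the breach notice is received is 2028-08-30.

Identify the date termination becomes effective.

2028-09-29

The last day of the cure period: 2028-08-27 + 30 days = 2028-09-26.
The date termination becomes effective: counting 3 business days from Tuesday, 2028-09-26 (Sep 27, Sep 28, Sep 29, skipping weekends) reaches Friday, 2028-09-29.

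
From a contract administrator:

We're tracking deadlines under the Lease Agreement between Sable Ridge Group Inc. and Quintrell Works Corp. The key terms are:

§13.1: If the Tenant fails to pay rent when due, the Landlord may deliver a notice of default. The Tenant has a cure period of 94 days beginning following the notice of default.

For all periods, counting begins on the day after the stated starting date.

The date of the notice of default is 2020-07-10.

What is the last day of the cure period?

2020-10-12

The last day of the cure period: 2020-07-10 + 94 days = 2020-10-12.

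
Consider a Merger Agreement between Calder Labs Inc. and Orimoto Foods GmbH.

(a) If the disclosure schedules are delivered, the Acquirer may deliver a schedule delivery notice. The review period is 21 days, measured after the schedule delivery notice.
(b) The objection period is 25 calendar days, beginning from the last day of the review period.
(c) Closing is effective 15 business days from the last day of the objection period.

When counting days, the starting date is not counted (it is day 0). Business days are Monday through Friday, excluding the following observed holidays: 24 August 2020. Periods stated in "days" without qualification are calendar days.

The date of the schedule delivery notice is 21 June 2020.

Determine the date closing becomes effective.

28 August 2020

The last day of the review period: 21 calendar days after 21 June 2020 is 12 July 2020.
The last day of the objection period: 12 July 2020 + 25 days = 6 August 2020.
The date closing becomes effective: 15 business days after Thursday, 6 August 2020, skipping weekends and the listed holiday on Aug 24 — Aug 7, Aug 10, Aug 11, Aug 12, …, Aug 26, Aug 27, Aug 28 — lands on Friday, 28 August 2020.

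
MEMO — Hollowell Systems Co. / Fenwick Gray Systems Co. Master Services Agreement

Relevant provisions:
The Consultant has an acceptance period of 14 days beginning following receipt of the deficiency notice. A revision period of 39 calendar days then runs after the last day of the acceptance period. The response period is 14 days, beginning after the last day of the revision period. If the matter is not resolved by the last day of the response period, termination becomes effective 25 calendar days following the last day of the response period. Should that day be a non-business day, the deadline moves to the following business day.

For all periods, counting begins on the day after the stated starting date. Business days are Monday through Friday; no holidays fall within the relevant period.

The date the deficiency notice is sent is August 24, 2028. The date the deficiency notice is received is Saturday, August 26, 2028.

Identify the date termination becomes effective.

The last day of the acceptance period: 14 calendar days after August 26, 2028 is September 9, 2028.
The last day of the revision period: 39 calendar days after September 9, 2028 is October 18, 2028.
The last day of the response period: 14 calendar days after October 18, 2028 is November 1, 2028.
The date termination becomes effective: November 1, 2028 + 25 days = November 26, 2028. That falls on a Sunday, so it rolls to the next business day, Monday, November 27, 2028.

November 27, 2028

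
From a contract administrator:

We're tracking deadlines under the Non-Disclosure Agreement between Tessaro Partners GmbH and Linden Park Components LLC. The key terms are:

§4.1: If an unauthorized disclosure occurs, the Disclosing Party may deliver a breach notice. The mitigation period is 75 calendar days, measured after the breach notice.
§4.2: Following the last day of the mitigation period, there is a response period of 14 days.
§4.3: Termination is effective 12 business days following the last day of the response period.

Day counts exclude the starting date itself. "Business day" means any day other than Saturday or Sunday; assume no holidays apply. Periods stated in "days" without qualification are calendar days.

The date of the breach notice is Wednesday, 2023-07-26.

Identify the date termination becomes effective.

2023-11-08

The last day of the mitigation period: 2023-07-26 + 75 days = 2023-10-09.
The last day of the response period: 14 calendar days after 2023-10-09 is 2023-10-23.
From Monday, 2023-10-23, 12 business days (Oct 24, Oct 25, Oct 26, Oct 27, …, Nov 6, Nov 7, Nov 8, skipping weekends) brings us to Wednesday, 2023-11-08, which is the date termination becomes effective.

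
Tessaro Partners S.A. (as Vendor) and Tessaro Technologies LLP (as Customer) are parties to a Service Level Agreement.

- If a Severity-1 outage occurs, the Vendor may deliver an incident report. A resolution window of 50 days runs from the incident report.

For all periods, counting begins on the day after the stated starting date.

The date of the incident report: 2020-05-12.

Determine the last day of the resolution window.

2020-07-01

Adding 50 calendar days to 2020-05-12 gives 2020-07-01, which is the last day of the resolution window.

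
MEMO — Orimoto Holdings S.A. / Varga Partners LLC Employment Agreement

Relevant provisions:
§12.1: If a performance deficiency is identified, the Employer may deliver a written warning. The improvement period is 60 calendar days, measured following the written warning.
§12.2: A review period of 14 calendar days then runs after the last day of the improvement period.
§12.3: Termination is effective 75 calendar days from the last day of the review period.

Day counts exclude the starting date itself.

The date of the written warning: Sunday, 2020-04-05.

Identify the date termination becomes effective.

2020-09-01

Adding 60 calendar days to 2020-04-05 gives 2020-06-04, which is the last day of the improvement period.
The last day of the review period: 2020-06-04 + 14 days = 2020-06-18.
The date termination becomes effective: 75 calendar days after 2020-06-18 is 2020-09-01.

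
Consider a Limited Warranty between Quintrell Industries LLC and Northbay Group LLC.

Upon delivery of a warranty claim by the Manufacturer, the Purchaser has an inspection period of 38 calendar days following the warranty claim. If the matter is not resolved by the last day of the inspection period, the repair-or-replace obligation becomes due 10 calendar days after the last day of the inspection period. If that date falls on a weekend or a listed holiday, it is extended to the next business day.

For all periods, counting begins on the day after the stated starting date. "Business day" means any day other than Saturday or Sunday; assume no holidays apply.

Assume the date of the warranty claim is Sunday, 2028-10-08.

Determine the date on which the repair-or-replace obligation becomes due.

The last day of the inspection period: 2028-10-08 + 38 days = 2028-11-15.
The date on which the repair-or-replace obligation becomes due: 2028-11-15 + 10 days = 2028-11-25. That falls on a Saturday, so it rolls to the next business day, Monday, 2028-11-27.

2028-11-27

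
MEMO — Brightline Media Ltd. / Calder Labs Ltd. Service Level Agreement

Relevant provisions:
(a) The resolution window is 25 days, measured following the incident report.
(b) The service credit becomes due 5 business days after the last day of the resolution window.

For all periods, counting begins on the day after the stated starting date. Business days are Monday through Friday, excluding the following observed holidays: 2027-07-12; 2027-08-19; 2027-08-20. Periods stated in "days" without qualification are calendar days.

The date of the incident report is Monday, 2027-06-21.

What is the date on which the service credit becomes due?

The last day of the resolution window: 25 calendar days after 2027-06-21 is 2027-07-16.
The date on which the service credit becomes due: 5 business days after Friday, 2027-07-16, skipping weekends — Jul 19, Jul 20, Jul 21, Jul 22, Jul 23 — lands on Friday, 2027-07-23.

2027-07-23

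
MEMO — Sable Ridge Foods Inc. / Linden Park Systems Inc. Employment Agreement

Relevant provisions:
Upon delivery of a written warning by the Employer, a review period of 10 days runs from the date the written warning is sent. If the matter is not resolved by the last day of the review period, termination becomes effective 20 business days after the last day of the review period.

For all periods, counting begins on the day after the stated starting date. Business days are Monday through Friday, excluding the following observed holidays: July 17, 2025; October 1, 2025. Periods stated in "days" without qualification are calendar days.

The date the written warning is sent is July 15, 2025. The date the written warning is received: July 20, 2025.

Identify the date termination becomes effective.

Adding 10 calendar days to July 15, 2025 gives July 25, 2025, which is the last day of the review period.
From Friday, July 25, 2025, 20 business days (Jul 28, Jul 29, Jul 30, Jul 31, …, Aug 20, Aug 21, Aug 22, skipping weekends) brings us to Friday, August 22, 2025, which is the date termination becomes effective.

August 22, 2025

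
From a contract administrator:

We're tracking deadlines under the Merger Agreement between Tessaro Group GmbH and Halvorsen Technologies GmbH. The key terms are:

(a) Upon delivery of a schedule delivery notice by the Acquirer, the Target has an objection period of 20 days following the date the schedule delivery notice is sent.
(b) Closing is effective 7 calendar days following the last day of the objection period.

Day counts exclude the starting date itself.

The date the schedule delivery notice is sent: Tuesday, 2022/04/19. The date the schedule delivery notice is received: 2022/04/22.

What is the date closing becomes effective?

The last day of the objection period: 20 calendar days after 2022/04/19 is 2022/05/09.
The date closing becomes effective: 2022/05/09 + 7 days = 2022/05/16.

2022/05/16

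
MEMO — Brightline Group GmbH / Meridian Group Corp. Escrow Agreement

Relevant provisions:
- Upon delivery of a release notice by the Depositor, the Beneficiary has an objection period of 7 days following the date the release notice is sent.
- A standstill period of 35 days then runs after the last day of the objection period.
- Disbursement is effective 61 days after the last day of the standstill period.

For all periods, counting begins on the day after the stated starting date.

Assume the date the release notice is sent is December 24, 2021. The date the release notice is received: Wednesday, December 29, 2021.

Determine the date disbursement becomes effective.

April 6, 2022

Adding 7 calendar days to December 24, 2021 gives December 31, 2021, which is the last day of the objection period.
The last day of the standstill period: December 31, 2021 + 35 days = February 4, 2022.
The date disbursement becomes effective: 61 calendar days after February 4, 2022 is April 6, 2022.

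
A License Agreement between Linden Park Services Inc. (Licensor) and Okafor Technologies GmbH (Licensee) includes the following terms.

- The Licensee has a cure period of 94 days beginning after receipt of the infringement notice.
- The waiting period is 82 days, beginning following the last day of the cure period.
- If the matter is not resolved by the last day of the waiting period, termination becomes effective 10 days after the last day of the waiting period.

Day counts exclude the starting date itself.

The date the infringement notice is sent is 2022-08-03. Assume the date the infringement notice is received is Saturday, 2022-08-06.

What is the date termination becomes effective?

2023-02-08

Adding 94 calendar days to 2022-08-06 gives 2022-11-08, which is the last day of the cure period.
Adding 82 calendar days to 2022-11-08 gives 2023-01-29, which is the last day of the waiting period.
The date termination becomes effective: 2023-01-29 + 10 days = 2023-02-08.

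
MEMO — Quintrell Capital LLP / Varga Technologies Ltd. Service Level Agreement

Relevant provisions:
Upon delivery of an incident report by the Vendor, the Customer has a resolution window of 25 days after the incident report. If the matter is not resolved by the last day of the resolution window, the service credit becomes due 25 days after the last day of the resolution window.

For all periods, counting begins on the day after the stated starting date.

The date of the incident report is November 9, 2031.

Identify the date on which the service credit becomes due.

Adding 25 calendar days to November 9, 2031 gives December 4, 2031, which is the last day of the resolution window.
Adding 25 calendar days to December 4, 2031 gives December 29, 2031, which is the date on which the service credit becomes due.

December 29, 2031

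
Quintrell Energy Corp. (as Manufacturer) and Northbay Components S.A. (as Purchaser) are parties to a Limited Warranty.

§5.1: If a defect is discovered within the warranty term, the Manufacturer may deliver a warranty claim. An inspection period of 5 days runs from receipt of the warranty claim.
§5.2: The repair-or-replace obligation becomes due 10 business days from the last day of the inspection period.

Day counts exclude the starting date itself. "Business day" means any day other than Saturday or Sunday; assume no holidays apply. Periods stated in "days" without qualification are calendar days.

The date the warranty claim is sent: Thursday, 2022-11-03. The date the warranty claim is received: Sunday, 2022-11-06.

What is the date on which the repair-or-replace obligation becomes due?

2022-11-25

The last day of the inspection period: 5 calendar days after 2022-11-06 is 2022-11-11.
From Friday, 2022-11-11, 10 business days (Nov 14, Nov 15, Nov 16, Nov 17, Nov 18, Nov 21, Nov 22, Nov 23, Nov 24, Nov 25, skipping weekends) brings us to Friday, 2022-11-25, which is the date on which the repair-or-replace obligation becomes due.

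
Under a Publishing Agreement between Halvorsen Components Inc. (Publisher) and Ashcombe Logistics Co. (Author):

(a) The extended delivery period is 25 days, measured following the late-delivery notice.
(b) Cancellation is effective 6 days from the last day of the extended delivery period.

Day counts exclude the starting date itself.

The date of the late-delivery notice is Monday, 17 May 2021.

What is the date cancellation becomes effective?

The last day of the extended delivery period: 25 calendar days after 17 May 2021 is 11 June 2021.
The date cancellation becomes effective: 6 calendar days after 11 June 2021 is 17 June 2021.

17 June 2021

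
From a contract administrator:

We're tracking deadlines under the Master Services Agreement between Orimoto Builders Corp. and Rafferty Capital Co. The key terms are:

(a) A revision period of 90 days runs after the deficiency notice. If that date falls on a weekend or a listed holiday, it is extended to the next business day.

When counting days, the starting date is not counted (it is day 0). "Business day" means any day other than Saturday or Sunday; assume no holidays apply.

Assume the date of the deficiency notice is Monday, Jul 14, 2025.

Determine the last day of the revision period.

Oct 13, 2025

The last day of the revision period: 90 calendar days after Jul 14, 2025 is Oct 12, 2025. That falls on a Sunday, so it rolls to the next business day, Monday, Oct 13, 2025.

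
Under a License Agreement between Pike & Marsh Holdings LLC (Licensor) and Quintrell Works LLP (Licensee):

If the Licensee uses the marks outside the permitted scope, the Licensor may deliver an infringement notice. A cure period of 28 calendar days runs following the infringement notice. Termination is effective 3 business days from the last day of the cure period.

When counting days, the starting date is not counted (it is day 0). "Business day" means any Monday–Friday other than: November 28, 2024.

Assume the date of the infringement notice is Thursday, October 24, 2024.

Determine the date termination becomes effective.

The last day of the cure period: October 24, 2024 + 28 days = November 21, 2024.
The date termination becomes effective: counting 3 business days from Thursday, November 21, 2024 (Nov 22, Nov 25, Nov 26, skipping weekends) reaches Tuesday, November 26, 2024.

November 26, 2024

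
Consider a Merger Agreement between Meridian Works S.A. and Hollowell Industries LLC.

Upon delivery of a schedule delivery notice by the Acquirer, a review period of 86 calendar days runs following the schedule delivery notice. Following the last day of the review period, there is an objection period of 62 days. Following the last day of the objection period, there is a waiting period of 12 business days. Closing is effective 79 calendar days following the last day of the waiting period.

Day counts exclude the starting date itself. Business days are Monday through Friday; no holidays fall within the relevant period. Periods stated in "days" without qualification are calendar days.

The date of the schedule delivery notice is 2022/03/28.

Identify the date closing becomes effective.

2022/11/26

Adding 86 calendar days to 2022/03/28 gives 2022/06/22, which is the last day of the review period.
Adding 62 calendar days to 2022/06/22 gives 2022/08/23, which is the last day of the objection period.
The last day of the waiting period: counting 12 business days from Tuesday, 2022/08/23 (Aug 24, Aug 25, Aug 26, Aug 29, …, Sep 6, Sep 7, Sep 8, skipping weekends) reaches Thursday, 2022/09/08.
Adding 79 calendar days to 2022/09/08 gives 2022/11/26, which is the date closing becomes effective.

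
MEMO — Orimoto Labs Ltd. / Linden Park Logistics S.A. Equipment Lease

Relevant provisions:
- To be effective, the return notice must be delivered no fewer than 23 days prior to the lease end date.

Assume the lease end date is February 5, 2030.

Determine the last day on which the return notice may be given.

January 13, 2030

February 5, 2030 minus 23 days is January 13, 2030.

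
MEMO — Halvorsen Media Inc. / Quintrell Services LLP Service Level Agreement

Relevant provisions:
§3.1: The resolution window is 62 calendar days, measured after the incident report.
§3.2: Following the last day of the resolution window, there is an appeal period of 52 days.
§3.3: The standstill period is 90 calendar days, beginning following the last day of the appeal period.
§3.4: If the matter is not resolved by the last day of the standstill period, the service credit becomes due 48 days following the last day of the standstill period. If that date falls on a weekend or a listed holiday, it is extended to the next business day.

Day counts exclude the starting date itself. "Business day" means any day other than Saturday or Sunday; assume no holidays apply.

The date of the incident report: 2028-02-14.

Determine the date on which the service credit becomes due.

2028-10-23

The last day of the resolution window: 62 calendar days after 2028-02-14 is 2028-04-16.
The last day of the appeal period: 52 calendar days after 2028-04-16 is 2028-06-07.
The last day of the standstill period: 90 calendar days after 2028-06-07 is 2028-09-05.
Adding 48 calendar days to 2028-09-05 gives 2028-10-23, which is the date on which the service credit becomes due. 2028-10-23 is a Monday, so no roll-forward applies.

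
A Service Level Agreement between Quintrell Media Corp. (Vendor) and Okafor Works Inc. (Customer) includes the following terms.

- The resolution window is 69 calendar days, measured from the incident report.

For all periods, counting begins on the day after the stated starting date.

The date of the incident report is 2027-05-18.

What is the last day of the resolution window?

2027-07-26

Adding 69 calendar days to 2027-05-18 gives 2027-07-26, which is the last day of the resolution window.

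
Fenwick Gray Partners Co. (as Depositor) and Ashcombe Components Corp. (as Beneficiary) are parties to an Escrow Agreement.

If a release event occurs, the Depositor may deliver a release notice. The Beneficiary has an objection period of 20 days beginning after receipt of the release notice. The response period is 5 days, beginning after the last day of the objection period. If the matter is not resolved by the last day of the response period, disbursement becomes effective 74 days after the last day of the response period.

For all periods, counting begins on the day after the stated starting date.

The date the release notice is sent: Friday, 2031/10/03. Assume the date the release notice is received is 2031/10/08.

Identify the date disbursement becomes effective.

The last day of the objection period: 20 calendar days after 2031/10/08 is 2031/10/28.
The last day of the response period: 2031/10/28 + 5 days = 2031/11/02.
The date disbursement becomes effective: 2031/11/02 + 74 days = 2032/01/15.

2032/01/15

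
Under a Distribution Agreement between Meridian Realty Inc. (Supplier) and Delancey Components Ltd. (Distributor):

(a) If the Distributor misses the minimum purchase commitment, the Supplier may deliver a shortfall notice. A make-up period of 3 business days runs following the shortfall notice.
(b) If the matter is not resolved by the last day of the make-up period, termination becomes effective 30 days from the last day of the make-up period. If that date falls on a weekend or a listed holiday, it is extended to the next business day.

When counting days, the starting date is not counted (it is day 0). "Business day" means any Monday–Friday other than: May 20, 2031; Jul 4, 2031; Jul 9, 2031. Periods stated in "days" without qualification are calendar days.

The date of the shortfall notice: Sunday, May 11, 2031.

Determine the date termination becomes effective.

From Sunday, May 11, 2031, 3 business days (May 12, May 13, May 14, skipping weekends) brings us to Wednesday, May 14, 2031, which is the last day of the make-up period.
The date termination becomes effective: 30 calendar days after May 14, 2031 is Jun 13, 2031. Jun 13, 2031 is a Friday and is not a listed holiday, so no roll-forward applies.

Jun 13, 2031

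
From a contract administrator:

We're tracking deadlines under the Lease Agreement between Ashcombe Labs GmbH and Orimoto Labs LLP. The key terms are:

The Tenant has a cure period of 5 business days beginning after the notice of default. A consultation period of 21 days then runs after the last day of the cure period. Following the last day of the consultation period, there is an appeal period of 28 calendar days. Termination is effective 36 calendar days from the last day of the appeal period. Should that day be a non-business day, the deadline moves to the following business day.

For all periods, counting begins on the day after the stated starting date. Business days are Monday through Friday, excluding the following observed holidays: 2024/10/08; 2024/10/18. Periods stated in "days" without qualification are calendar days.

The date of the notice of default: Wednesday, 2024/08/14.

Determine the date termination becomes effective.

2024/11/14

The last day of the cure period: counting 5 business days from Wednesday, 2024/08/14 (Aug 15, Aug 16, Aug 19, Aug 20, Aug 21, skipping weekends) reaches Wednesday, 2024/08/21.
The last day of the consultation period: 21 calendar days after 2024/08/21 is 2024/09/11.
Adding 28 calendar days to 2024/09/11 gives 2024/10/09, which is the last day of the appeal period.
The date termination becomes effective: 2024/10/09 + 36 days = 2024/11/14. 2024/11/14 is a Thursday and is not a listed holiday, so no roll-forward applies.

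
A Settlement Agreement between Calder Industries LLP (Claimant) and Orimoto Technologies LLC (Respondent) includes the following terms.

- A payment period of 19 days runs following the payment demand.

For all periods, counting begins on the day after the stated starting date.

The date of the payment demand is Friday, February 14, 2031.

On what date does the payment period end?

The last day of the payment period: 19 calendar days after February 14, 2031 is March 5, 2031.

March 5, 2031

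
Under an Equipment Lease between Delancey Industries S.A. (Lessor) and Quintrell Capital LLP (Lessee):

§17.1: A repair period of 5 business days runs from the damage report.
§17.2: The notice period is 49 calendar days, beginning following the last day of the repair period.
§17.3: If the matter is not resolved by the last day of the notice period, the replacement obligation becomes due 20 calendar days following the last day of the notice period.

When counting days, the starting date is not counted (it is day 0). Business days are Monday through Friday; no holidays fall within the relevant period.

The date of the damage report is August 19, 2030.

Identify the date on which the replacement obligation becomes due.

The last day of the repair period: 5 business days after Monday, August 19, 2030, skipping weekends — Aug 20, Aug 21, Aug 22, Aug 23, Aug 26 — lands on Monday, August 26, 2030.
The last day of the notice period: 49 calendar days after August 26, 2030 is October 14, 2030.
The date on which the replacement obligation becomes due: October 14, 2030 + 20 days = November 3, 2030.

November 3, 2030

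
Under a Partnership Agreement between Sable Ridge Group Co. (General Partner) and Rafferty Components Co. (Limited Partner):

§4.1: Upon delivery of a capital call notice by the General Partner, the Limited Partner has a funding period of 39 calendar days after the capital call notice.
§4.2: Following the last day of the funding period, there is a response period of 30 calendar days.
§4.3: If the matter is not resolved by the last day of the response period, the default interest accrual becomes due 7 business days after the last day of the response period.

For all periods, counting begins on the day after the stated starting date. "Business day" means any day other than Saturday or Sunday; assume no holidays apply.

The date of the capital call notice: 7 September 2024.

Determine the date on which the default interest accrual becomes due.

Adding 39 calendar days to 7 September 2024 gives 16 October 2024, which is the last day of the funding period.
Adding 30 calendar days to 16 October 2024 gives 15 November 2024, which is the last day of the response period.
The date on which the default interest accrual becomes due: counting 7 business days from Friday, 15 November 2024 (Nov 18, Nov 19, Nov 20, Nov 21, Nov 22, Nov 25, Nov 26, skipping weekends) reaches Tuesday, 26 November 2024.

26 November 2024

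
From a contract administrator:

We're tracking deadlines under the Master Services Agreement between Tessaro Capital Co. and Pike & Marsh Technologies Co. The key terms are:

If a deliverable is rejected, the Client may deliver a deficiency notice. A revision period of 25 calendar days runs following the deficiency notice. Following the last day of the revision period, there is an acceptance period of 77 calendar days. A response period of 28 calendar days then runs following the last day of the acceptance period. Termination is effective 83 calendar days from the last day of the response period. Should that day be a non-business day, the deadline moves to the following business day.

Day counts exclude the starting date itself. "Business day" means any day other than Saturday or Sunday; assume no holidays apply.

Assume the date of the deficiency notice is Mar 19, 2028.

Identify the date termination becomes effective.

Oct 18, 2028

The last day of the revision period: Mar 19, 2028 + 25 days = Apr 13, 2028.
Adding 77 calendar days to Apr 13, 2028 gives Jun 29, 2028, which is the last day of the acceptance period.
The last day of the response period: 28 calendar days after Jun 29, 2028 is Jul 27, 2028.
The date termination becomes effective: 83 calendar days after Jul 27, 2028 is Oct 18, 2028. Oct 18, 2028 is a Wednesday, so no roll-forward applies.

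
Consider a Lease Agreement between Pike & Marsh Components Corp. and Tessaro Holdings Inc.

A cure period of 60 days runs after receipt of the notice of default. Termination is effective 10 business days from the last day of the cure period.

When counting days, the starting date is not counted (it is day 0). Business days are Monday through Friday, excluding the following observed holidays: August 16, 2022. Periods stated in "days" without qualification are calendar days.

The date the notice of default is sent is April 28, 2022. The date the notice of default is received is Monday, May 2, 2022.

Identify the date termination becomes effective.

The last day of the cure period: 60 calendar days after May 2, 2022 is July 1, 2022.
The date termination becomes effective: counting 10 business days from Friday, July 1, 2022 (Jul 4, Jul 5, Jul 6, Jul 7, Jul 8, Jul 11, Jul 12, Jul 13, Jul 14, Jul 15, skipping weekends) reaches Friday, July 15, 2022.

July 15, 2022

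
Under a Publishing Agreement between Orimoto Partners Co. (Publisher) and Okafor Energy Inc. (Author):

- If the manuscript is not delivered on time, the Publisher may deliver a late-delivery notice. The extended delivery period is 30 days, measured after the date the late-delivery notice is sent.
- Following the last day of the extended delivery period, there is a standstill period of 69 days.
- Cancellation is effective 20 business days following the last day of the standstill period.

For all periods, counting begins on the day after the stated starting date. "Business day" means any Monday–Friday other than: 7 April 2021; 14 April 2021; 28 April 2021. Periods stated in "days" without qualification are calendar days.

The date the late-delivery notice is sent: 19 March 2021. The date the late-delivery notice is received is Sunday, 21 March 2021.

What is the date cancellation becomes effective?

23 July 2021

The last day of the extended delivery period: 30 calendar days after 19 March 2021 is 18 April 2021.
The last day of the standstill period: 69 calendar days after 18 April 2021 is 26 June 2021.
The date cancellation becomes effective: 20 business days after Saturday, 26 June 2021, skipping weekends — Jun 28, Jun 29, Jun 30, Jul 1, …, Jul 21, Jul 22, Jul 23 — lands on Friday, 23 July 2021.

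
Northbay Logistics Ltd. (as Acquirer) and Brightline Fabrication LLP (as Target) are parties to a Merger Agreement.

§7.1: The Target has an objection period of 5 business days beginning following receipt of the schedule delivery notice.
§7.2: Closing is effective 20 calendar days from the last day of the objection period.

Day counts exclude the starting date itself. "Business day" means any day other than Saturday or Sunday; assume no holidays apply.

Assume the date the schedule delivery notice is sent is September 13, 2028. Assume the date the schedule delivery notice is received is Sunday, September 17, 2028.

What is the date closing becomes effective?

The last day of the objection period: counting 5 business days from Sunday, September 17, 2028 (Sep 18, Sep 19, Sep 20, Sep 21, Sep 22, skipping weekends) reaches Friday, September 22, 2028.
The date closing becomes effective: 20 calendar days after September 22, 2028 is October 12, 2028.

October 12, 2028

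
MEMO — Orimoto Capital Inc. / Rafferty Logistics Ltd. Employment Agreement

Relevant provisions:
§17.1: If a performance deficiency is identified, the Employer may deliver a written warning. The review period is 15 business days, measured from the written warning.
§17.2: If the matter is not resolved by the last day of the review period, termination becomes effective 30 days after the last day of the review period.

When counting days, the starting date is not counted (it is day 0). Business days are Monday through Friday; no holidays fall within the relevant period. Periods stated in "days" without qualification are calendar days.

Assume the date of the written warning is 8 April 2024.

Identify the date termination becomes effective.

29 May 2024

From Monday, 8 April 2024, 15 business days (Apr 9, Apr 10, Apr 11, Apr 12, …, Apr 25, Apr 26, Apr 29, skipping weekends) brings us to Monday, 29 April 2024, which is the last day of the review period.
The date termination becomes effective: 30 calendar days after 29 April 2024 is 29 May 2024.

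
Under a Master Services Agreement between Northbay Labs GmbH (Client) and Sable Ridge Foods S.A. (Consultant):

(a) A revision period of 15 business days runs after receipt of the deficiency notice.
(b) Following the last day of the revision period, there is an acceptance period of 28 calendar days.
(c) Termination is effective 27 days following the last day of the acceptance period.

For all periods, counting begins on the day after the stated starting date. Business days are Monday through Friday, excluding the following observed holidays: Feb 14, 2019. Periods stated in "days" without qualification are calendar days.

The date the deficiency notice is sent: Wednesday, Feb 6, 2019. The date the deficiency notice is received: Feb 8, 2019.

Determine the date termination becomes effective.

From Friday, Feb 8, 2019, 15 business days (Feb 11, Feb 12, Feb 13, Feb 15, …, Feb 28, Mar 1, Mar 4, skipping weekends and the listed holiday on Feb 14) brings us to Monday, Mar 4, 2019, which is the last day of the revision period.
The last day of the acceptance period: 28 calendar days after Mar 4, 2019 is Apr 1, 2019.
Adding 27 calendar days to Apr 1, 2019 gives Apr 28, 2019, which is the date termination becomes effective.

Apr 28, 2019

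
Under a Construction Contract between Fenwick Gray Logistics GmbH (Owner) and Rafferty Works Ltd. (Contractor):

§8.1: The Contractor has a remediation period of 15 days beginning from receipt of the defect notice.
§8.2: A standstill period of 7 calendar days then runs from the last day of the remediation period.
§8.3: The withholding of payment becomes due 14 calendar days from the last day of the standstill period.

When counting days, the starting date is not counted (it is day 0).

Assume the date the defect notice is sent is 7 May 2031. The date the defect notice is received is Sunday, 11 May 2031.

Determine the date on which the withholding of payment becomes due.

16 June 2031

Adding 15 calendar days to 11 May 2031 gives 26 May 2031, which is the last day of the remediation period.
Adding 7 calendar days to 26 May 2031 gives 2 June 2031, which is the last day of the standstill period.
Adding 14 calendar days to 2 June 2031 gives 16 June 2031, which is the date on which the withholding of payment becomes due.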